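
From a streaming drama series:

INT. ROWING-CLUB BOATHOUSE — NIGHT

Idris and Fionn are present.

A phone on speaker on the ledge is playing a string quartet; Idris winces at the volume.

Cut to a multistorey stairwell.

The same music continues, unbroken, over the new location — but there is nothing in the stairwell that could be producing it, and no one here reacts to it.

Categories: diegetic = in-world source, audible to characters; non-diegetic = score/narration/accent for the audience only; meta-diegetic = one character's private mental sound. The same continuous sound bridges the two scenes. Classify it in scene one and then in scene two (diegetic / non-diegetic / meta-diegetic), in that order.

Scene one: a phone on speaker is an on-screen source and Idris reacts to it → diegetic.
Scene two: there is no source in the stairwell and no one hears it — it's now underscore → non-diegetic.

diegetic, non-diegetic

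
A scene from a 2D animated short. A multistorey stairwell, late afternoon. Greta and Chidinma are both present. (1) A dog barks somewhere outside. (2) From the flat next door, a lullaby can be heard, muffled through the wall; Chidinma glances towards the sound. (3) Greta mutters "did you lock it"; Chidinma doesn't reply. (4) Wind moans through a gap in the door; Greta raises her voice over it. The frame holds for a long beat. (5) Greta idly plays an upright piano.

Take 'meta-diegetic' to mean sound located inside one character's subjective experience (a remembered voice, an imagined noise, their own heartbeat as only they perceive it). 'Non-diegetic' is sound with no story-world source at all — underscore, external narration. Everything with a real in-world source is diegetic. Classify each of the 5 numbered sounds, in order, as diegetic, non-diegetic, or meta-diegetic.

(1) is diegetic: the sound comes from a dog physically present in the location.
(2) the music has an off-screen but real-world source and a character hears it → diegetic.
Sound (3): on-screen dialogue — Greta speaks and Chidinma is there to hear, so diegetic.
(4) is diegetic: it's the actual ambient sound of the location.
(5) is diegetic: the instrument and the performer are both in the scene.

diegetic, diegetic, diegetic, diegetic, diegetic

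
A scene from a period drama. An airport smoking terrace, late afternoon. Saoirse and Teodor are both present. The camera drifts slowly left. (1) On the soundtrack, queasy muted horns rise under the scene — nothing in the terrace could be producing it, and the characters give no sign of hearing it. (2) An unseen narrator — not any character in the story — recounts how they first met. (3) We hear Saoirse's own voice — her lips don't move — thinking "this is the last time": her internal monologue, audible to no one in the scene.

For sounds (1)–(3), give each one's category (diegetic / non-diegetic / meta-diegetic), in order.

non-diegetic, non-diegetic, meta-diegetic

(1) nothing in the terrace produces it and the characters don't hear it — pure soundtrack → non-diegetic.
(2) is non-diegetic: the narrator exists outside the story world, addressing only the audience.
(3) internal monologue — inside Saoirse's mind, not spoken into the scene → meta-diegetic.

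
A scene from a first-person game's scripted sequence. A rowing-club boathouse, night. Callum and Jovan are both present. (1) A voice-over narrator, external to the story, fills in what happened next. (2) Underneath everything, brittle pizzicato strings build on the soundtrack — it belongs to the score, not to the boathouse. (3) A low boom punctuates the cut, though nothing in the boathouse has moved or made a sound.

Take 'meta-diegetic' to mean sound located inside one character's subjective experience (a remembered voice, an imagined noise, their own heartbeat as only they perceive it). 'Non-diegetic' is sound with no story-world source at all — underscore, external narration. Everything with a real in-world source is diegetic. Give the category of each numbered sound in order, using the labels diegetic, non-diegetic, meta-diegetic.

non-diegetic, non-diegetic, non-diegetic

Sound (1): external voice-over — not a character, not heard by anyone in the scene, so non-diegetic.
(2) it has no source in the story world and no character can hear it — it's underscore → non-diegetic.
Sound (3): nothing in the scene produces it; it's an accent added for the audience, so non-diegetic.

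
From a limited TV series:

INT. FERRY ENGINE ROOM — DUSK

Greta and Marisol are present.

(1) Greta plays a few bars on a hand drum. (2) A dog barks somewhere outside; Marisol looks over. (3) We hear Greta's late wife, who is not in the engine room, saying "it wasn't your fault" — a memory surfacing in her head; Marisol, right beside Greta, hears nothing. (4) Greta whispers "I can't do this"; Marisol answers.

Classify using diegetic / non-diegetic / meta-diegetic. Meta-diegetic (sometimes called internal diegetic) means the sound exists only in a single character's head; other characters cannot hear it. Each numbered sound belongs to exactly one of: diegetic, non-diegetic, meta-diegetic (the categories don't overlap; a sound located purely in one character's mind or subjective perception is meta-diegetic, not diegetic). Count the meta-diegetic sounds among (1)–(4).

1

(1) Greta is producing the music live, in the story world → diegetic.
(2) a dog is a real object/event in the scene's world → diegetic.
(3) it's Greta's recollection rendered as sound; the other character can't hear it → meta-diegetic.
(4) spoken by a character present in the story world → diegetic.
Meta-diegetic: (3) — that's 1.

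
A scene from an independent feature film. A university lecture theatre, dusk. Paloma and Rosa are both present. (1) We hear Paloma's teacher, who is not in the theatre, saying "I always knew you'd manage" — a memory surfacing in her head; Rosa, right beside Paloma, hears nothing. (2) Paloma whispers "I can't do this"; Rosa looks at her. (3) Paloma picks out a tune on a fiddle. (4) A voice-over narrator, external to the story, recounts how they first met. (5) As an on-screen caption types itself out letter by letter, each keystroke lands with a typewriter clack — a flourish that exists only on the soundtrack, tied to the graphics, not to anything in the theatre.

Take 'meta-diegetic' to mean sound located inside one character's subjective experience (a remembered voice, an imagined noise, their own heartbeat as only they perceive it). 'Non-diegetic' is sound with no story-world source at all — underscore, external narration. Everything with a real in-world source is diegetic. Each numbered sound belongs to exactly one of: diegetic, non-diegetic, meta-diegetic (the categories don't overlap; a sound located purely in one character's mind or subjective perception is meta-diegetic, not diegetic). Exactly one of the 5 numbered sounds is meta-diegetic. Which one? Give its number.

1

(1) the voice is a memory playing only inside Paloma's mind; Rosa can't hear it → meta-diegetic.
(2) is diegetic: spoken by a character present in the story world.
(3) the instrument and the performer are both in the scene → diegetic.
(4) is non-diegetic: the narrator exists outside the story world, addressing only the audience.
(5) the caption isn't part of the story world, so neither is the sound tied to it → non-diegetic.
Only (1) is meta-diegetic.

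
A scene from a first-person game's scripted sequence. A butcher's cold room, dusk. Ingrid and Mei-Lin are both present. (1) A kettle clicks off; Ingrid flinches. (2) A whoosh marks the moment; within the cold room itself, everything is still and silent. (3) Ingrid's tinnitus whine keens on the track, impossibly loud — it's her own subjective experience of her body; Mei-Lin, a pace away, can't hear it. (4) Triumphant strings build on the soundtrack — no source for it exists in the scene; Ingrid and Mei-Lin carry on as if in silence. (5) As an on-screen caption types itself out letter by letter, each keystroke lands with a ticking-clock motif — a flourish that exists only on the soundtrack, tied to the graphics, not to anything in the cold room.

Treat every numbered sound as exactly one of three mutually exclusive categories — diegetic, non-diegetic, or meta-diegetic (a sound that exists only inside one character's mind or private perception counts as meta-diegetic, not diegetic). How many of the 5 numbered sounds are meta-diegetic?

(1) is diegetic: a kettle is a real object/event in the scene's world.
Sound (2): it's a sound-design accent with no in-world source; no one in the scene can hear it, so non-diegetic.
(3) is meta-diegetic: point-of-audition from inside Ingrid's body; not a sound in the room.
(4) is non-diegetic: nothing in the cold room produces it and the characters don't hear it — pure soundtrack.
Sound (5): sound married to a title/caption — outside the diegesis by definition, so non-diegetic.
So 1 of the 5 is meta-diegetic: (3).

1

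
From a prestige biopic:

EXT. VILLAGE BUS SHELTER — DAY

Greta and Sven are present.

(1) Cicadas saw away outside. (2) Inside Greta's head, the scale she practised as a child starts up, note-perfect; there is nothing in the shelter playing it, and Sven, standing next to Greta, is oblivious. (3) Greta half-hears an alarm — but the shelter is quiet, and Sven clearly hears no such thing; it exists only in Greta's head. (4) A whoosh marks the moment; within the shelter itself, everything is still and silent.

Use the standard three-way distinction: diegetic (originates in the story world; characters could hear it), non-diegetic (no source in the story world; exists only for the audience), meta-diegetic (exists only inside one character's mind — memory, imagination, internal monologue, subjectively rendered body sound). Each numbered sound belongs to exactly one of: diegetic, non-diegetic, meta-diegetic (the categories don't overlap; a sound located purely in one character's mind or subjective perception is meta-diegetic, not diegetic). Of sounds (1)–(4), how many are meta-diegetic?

(1) is diegetic: it's the actual ambient sound of the location.
(2) remembered music, private to Greta — Sven is oblivious because it isn't in the room → meta-diegetic.
(3) the sound is imagined by Greta; nothing in the story world is producing it and Sven can't hear it → meta-diegetic.
(4) is non-diegetic: it's a sound-design accent with no in-world source; no one in the scene can hear it.
Meta-diegetic: (2), (3) — that's 2.

2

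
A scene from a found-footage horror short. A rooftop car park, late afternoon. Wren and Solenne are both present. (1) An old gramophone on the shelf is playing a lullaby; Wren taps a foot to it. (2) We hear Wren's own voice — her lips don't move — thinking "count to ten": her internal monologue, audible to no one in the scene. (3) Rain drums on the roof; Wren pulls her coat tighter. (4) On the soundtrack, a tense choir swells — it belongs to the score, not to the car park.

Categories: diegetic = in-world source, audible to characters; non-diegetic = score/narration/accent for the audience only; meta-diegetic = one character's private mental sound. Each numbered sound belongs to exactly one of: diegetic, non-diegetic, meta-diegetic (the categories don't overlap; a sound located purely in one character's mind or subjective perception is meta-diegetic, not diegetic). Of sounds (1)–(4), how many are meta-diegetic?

1

Sound (1): the music comes from an on-screen device that Wren responds to, so diegetic.
Sound (2): Wren's thought-voice: a private mental sound no other character can hear, so meta-diegetic.
(3) is diegetic: it's the actual ambient sound of the location.
Sound (4): nothing in the car park produces it and the characters don't hear it — pure soundtrack, so non-diegetic.
So 1 of the 4 is meta-diegetic: (2).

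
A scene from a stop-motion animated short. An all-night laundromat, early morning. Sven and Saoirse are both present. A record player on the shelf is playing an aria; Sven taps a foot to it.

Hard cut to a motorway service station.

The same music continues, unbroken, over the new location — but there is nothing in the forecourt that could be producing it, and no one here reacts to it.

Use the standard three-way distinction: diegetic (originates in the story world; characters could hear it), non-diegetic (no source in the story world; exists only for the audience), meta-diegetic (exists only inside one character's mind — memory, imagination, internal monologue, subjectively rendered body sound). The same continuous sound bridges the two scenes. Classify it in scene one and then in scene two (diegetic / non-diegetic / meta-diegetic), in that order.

diegetic, non-diegetic

Scene one: a record player is an on-screen source and Sven reacts to it → diegetic.
Scene two: there is no source in the forecourt and no one hears it — it's now underscore → non-diegetic.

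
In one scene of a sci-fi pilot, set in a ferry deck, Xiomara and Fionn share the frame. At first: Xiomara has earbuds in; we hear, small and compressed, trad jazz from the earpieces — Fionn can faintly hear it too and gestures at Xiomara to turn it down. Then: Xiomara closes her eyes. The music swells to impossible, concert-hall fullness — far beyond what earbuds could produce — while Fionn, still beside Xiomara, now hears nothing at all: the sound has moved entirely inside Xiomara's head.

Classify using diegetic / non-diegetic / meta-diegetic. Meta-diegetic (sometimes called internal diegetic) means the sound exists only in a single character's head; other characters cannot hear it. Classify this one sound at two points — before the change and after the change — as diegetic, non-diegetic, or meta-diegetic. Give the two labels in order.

diegetic, meta-diegetic

Before the change: the earbuds are a physical source both characters can hear → diegetic.
After the change: the music now exists only as Xiomara's subjective experience; Fionn can no longer hear it → meta-diegetic.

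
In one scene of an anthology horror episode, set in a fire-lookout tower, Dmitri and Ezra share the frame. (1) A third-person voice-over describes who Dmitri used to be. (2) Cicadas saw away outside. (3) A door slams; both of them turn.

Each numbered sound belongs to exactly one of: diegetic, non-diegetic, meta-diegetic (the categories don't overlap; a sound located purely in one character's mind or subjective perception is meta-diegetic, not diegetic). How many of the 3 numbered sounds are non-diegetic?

1

Sound (1): commentary laid over the scene from outside the fiction, so non-diegetic.
(2) it's the actual ambient sound of the location → diegetic.
(3) is diegetic: a door is a real object/event in the scene's world.
Non-diegetic: (1) — that's 1.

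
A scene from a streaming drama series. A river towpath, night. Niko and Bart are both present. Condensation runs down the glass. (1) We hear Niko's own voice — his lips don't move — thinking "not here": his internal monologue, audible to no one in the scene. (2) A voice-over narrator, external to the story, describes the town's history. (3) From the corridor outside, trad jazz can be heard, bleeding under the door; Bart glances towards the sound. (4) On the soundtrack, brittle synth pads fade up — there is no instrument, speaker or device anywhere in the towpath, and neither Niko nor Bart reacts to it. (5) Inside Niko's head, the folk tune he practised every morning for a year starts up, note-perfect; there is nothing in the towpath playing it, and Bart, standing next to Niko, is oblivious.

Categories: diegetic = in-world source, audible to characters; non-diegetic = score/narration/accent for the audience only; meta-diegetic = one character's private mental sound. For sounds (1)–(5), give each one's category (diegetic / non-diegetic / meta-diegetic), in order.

(1) it's Niko's unspoken thought, heard only by the audience via his subjectivity → meta-diegetic.
Sound (2): the narrator exists outside the story world, addressing only the audience, so non-diegetic.
Sound (3): the music has an off-screen but real-world source and a character hears it, so diegetic.
(4) is non-diegetic: score with no on-screen or off-screen source; it exists for the audience alone.
Sound (5): remembered music, private to Niko — Bart is oblivious because it isn't in the room, so meta-diegetic.

meta-diegetic, non-diegetic, diegetic, non-diegetic, meta-diegetic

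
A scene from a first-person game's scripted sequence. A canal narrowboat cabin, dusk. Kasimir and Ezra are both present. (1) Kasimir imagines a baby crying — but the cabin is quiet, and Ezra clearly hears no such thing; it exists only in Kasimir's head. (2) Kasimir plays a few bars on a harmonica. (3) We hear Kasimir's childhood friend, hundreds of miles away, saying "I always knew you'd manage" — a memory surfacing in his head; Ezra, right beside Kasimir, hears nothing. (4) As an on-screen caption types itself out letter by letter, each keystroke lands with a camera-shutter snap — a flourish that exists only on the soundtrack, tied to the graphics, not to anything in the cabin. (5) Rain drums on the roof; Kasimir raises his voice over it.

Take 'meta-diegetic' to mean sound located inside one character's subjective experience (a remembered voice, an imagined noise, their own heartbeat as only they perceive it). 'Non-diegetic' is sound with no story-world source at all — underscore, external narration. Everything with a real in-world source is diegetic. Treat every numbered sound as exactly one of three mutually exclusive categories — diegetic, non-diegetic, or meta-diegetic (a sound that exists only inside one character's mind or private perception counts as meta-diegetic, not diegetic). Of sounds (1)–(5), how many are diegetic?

Sound (1): the sound is imagined by Kasimir; nothing in the story world is producing it and Ezra can't hear it, so meta-diegetic.
Sound (2): Kasimir is producing the music live, in the story world, so diegetic.
Sound (3): it's Kasimir's recollection rendered as sound; the other character can't hear it, so meta-diegetic.
(4) sound married to a title/caption — outside the diegesis by definition → non-diegetic.
(5) ambient/room sound belonging to the story's physical space → diegetic.
Diegetic: (2), (5) — that's 2.

2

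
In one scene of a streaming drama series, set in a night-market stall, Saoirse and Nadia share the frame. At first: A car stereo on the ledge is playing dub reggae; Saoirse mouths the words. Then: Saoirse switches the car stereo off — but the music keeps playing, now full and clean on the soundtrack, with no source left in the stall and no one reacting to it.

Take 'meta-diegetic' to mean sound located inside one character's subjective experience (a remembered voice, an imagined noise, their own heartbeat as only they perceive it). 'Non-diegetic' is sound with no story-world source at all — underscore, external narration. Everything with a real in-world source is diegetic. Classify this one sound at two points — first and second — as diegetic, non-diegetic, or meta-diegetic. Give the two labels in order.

First: a car stereo is a real in-scene source and Saoirse reacts to it → diegetic.
Second: there is no longer any in-world source and no one can hear it — it has become underscore → non-diegetic.

diegetic, non-diegetic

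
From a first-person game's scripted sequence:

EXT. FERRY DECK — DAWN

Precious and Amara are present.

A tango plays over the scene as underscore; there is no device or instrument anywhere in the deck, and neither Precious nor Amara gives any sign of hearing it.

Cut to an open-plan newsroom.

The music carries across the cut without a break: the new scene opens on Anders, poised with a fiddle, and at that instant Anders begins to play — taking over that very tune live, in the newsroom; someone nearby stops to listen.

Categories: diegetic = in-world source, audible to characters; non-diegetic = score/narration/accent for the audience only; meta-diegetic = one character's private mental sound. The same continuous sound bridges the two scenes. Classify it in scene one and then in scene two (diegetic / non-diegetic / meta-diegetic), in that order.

Scene one: there's no in-world source anywhere and no character hears it — underscore for the audience only → non-diegetic.
Scene two: from the moment Anders starts playing, the tune is being performed on a fiddle inside the story world and another character hears it → diegetic.

non-diegetic, diegetic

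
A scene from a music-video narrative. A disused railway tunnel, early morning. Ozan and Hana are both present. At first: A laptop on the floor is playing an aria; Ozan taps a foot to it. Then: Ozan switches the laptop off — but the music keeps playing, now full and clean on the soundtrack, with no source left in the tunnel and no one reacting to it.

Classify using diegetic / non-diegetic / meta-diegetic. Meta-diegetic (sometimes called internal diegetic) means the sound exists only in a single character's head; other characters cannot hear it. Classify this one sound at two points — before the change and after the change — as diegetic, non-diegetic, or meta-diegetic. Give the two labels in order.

Before the change: a laptop is a real in-scene source and Ozan reacts to it → diegetic.
After the change: there is no longer any in-world source and no one can hear it — it has become underscore → non-diegetic.

diegetic, non-diegetic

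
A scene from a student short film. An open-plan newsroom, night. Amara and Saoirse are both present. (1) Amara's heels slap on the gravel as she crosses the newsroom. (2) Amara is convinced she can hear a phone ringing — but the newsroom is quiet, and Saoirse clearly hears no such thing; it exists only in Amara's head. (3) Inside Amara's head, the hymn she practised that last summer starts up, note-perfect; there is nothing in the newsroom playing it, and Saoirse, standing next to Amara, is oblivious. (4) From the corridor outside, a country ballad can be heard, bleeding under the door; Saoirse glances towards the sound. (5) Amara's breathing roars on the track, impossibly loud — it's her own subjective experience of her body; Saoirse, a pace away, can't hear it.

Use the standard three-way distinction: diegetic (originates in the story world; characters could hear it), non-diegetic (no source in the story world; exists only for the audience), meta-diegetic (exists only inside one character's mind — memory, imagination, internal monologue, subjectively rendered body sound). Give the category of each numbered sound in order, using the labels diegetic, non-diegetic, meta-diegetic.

Sound (1): it's the physical sound of Amara moving in the space, so diegetic.
(2) the sound is imagined by Amara; nothing in the story world is producing it and Saoirse can't hear it → meta-diegetic.
(3) it lives in Amara's subjectivity, not in the newsroom → meta-diegetic.
(4) is diegetic: it's coming from the corridor outside — a location within the story world — and Saoirse reacts.
(5) it's Amara's internal bodily sensation rendered as sound; only Amara 'hears' it → meta-diegetic.

diegetic, meta-diegetic, meta-diegetic, diegetic, meta-diegetic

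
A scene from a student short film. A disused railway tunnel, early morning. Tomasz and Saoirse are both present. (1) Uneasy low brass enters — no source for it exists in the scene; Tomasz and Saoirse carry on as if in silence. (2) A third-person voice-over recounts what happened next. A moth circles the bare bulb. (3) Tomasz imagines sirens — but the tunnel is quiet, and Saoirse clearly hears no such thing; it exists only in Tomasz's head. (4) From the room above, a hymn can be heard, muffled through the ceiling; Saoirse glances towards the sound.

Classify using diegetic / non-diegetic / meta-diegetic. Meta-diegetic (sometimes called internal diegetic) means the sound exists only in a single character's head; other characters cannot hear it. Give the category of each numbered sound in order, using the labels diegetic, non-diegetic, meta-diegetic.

Sound (1): score with no on-screen or off-screen source; it exists for the audience alone, so non-diegetic.
Sound (2): external voice-over — not a character, not heard by anyone in the scene, so non-diegetic.
(3) is meta-diegetic: subjective to Tomasz: the tunnel is silent and Saoirse hears nothing.
(4) off-screen diegetic: the source is out of frame but still in the story's space → diegetic.

non-diegetic, non-diegetic, meta-diegetic, diegetic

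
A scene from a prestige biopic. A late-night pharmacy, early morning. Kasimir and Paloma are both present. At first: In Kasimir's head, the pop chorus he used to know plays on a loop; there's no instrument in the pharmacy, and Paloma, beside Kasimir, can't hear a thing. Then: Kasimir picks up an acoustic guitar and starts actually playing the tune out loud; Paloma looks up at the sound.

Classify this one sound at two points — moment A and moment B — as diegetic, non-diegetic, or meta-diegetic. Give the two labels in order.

meta-diegetic, diegetic

Moment A: the tune exists only as Kasimir's private memory; Paloma can't hear it → meta-diegetic.
Moment B: Kasimir is now producing it live on an acoustic guitar, in the room, and Paloma hears it → diegetic.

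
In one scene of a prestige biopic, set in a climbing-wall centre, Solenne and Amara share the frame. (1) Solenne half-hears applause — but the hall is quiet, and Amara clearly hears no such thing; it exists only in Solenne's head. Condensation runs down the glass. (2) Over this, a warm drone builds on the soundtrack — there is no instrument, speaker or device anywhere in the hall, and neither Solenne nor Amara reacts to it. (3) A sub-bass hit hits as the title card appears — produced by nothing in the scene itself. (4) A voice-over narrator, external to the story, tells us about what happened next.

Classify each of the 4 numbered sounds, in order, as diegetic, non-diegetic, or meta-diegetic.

meta-diegetic, non-diegetic, non-diegetic, non-diegetic

(1) the sound is imagined by Solenne; nothing in the story world is producing it and Amara can't hear it → meta-diegetic.
(2) is non-diegetic: it has no source in the story world and no character can hear it — it's underscore.
(3) nothing in the scene produces it; it's an accent added for the audience → non-diegetic.
Sound (4): commentary laid over the scene from outside the fiction, so non-diegetic.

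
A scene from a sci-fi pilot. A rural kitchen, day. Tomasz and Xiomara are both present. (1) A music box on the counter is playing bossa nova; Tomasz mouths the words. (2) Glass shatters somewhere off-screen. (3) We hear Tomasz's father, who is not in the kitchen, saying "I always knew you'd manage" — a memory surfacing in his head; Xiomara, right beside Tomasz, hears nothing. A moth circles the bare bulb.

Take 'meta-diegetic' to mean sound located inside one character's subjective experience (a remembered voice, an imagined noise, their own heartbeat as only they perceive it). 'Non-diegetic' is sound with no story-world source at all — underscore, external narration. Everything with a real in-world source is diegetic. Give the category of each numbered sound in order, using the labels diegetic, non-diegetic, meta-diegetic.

diegetic, diegetic, meta-diegetic

(1) is diegetic: source music from a music box, which exists in the story world.
Sound (2): an in-world source (glass); characters could hear it, so diegetic.
Sound (3): the voice is a memory playing only inside Tomasz's mind; Xiomara can't hear it, so meta-diegetic.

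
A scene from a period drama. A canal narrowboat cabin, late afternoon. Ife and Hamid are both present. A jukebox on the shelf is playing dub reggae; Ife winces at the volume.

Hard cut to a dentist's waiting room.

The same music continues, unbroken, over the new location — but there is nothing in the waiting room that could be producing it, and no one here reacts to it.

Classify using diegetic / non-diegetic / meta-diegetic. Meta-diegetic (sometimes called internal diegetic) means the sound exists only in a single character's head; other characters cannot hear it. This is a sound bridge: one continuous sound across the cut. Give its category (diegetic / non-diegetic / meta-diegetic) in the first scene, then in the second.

Scene one: a jukebox is an on-screen source and Ife reacts to it → diegetic.
Scene two: there is no source in the waiting room and no one hears it — it's now underscore → non-diegetic.

diegetic, non-diegetic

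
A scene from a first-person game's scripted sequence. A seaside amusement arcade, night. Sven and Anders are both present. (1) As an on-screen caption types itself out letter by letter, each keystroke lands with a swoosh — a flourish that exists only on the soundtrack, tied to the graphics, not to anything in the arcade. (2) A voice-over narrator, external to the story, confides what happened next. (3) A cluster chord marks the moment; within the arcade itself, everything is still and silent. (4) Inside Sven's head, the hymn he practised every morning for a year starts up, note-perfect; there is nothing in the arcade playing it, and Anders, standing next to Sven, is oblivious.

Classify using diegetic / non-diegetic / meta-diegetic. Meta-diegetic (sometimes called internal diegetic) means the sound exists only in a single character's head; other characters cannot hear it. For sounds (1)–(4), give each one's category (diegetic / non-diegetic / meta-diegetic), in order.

Sound (1): it accompanies on-screen graphics, not anything inside the story world, so non-diegetic.
Sound (2): external voice-over — not a character, not heard by anyone in the scene, so non-diegetic.
(3) is non-diegetic: nothing in the scene produces it; it's an accent added for the audience.
Sound (4): the music is a memory playing inside Sven's mind alone; no real-world source, Anders can't hear it, so meta-diegetic.

non-diegetic, non-diegetic, non-diegetic, meta-diegetic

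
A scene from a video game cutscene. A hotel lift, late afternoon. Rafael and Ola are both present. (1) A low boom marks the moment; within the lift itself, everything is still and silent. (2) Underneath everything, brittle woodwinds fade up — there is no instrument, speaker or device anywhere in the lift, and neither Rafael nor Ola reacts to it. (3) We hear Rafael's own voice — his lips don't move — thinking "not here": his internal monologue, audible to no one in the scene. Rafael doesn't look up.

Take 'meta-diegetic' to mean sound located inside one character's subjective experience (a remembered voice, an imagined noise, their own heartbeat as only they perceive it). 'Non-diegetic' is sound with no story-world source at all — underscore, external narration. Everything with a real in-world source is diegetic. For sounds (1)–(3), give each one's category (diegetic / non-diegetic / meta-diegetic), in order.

non-diegetic, non-diegetic, meta-diegetic

Sound (1): an editorial stinger — it belongs to the cut, not the story world, so non-diegetic.
(2) it has no source in the story world and no character can hear it — it's underscore → non-diegetic.
(3) is meta-diegetic: it's Rafael's unspoken thought, heard only by the audience via his subjectivity.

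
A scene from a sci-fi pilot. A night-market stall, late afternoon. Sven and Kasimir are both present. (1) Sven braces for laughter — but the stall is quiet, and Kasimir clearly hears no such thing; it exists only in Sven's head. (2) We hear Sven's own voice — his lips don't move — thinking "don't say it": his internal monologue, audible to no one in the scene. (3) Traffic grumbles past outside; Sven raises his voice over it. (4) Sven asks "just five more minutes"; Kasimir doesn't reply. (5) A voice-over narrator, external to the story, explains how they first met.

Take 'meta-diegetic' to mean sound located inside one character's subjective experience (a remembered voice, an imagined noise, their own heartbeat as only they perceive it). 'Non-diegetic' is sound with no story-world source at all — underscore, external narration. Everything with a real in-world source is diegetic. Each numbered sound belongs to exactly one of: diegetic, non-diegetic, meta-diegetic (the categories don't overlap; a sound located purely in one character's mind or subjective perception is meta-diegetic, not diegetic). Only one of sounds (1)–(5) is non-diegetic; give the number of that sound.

(1) Sven alone 'hears' it — an imagined sound, not present in the space → meta-diegetic.
(2) is meta-diegetic: internal monologue — inside Sven's mind, not spoken into the scene.
(3) is diegetic: traffic is part of the location's real environment.
(4) is diegetic: on-screen dialogue — Sven speaks and Kasimir is there to hear.
Sound (5): the narrator exists outside the story world, addressing only the audience, so non-diegetic.
Only (5) is non-diegetic.

5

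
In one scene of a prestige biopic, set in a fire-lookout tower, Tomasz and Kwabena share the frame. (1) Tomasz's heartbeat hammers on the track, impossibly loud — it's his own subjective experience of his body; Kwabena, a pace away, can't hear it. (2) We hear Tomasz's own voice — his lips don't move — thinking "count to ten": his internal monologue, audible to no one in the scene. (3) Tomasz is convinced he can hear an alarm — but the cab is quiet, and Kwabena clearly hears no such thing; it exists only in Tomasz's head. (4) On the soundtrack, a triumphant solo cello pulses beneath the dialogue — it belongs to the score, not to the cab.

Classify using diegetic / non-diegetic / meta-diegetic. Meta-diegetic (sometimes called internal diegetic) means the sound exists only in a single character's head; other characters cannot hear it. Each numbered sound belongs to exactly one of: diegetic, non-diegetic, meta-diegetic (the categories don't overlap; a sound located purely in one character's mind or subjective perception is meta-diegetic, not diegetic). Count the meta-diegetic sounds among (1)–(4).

3

(1) is meta-diegetic: a subjective body sound — Tomasz's private perception, inaudible to Kwabena.
(2) is meta-diegetic: Tomasz's thought-voice: a private mental sound no other character can hear.
(3) is meta-diegetic: Tomasz alone 'hears' it — an imagined sound, not present in the space.
(4) it has no source in the story world and no character can hear it — it's underscore → non-diegetic.
Meta-diegetic: (1), (2), (3) — that's 3.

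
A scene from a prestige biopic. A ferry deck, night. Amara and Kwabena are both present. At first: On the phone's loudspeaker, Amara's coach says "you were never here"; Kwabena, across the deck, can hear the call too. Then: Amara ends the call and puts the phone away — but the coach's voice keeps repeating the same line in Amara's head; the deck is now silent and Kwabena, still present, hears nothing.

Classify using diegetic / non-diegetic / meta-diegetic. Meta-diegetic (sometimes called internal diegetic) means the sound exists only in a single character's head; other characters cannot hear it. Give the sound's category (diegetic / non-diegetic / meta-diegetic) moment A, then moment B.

diegetic, meta-diegetic

Moment A: the loudspeaker is an in-world source; both Amara and Kwabena hear the call → diegetic.
Moment B: with the phone off, the voice continues only as Amara's private mental replay — Kwabena can't hear it → meta-diegetic.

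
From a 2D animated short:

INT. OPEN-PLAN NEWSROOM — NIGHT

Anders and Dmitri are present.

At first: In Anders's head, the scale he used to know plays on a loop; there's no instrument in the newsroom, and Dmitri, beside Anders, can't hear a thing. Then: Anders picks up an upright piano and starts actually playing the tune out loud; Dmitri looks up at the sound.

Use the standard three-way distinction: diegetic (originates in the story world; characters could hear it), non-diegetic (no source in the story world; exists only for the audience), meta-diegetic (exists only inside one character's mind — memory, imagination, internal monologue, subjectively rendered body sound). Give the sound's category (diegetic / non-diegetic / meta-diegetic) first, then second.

meta-diegetic, diegetic

First: the tune exists only as Anders's private memory; Dmitri can't hear it → meta-diegetic.
Second: Anders is now producing it live on an upright piano, in the room, and Dmitri hears it → diegetic.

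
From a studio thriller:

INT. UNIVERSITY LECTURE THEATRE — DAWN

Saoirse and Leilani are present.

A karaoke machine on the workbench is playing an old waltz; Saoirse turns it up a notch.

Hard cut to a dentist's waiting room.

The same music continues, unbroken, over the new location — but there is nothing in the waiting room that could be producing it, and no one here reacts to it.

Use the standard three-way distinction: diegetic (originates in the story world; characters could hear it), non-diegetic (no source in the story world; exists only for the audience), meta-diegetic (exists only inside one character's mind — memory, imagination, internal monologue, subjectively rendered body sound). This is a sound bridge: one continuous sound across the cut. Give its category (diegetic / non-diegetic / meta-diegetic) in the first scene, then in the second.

diegetic, non-diegetic

Scene one: a karaoke machine is an on-screen source and Saoirse reacts to it → diegetic.
Scene two: there is no source in the waiting room and no one hears it — it's now underscore → non-diegetic.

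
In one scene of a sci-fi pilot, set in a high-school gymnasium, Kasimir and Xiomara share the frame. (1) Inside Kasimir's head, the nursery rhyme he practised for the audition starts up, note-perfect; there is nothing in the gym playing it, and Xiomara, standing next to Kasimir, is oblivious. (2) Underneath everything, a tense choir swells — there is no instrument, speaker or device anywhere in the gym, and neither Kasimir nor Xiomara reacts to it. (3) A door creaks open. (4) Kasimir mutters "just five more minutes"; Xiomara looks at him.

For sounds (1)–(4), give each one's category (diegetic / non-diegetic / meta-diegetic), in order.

Sound (1): remembered music, private to Kasimir — Xiomara is oblivious because it isn't in the room, so meta-diegetic.
(2) is non-diegetic: nothing in the gym produces it and the characters don't hear it — pure soundtrack.
Sound (3): the sound comes from a door physically present in the location, so diegetic.
(4) Kasimir is a character speaking aloud in the scene → diegetic.

meta-diegetic, non-diegetic, diegetic, diegetic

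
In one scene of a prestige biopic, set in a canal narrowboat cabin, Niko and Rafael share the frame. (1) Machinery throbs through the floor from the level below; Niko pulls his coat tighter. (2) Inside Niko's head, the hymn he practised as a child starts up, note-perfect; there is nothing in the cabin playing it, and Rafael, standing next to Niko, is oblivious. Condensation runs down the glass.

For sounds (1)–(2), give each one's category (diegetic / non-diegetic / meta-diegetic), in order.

diegetic, meta-diegetic

(1) ambient/room sound belonging to the story's physical space → diegetic.
(2) remembered music, private to Niko — Rafael is oblivious because it isn't in the room → meta-diegetic.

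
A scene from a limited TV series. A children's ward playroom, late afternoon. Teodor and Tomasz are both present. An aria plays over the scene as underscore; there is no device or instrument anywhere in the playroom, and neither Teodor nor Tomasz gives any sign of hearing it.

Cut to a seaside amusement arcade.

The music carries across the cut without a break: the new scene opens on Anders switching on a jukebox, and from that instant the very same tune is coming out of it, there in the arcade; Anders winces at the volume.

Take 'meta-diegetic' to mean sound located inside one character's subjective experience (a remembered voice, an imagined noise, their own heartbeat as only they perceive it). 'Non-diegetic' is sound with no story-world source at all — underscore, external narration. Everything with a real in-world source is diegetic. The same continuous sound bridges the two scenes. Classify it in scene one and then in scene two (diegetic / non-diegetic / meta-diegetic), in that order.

non-diegetic, diegetic

Scene one: there's no in-world source anywhere and no character hears it — underscore for the audience only → non-diegetic.
Scene two: once Anders turns on a jukebox, the music has a real source in the story world and Anders reacts to it → diegetic.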